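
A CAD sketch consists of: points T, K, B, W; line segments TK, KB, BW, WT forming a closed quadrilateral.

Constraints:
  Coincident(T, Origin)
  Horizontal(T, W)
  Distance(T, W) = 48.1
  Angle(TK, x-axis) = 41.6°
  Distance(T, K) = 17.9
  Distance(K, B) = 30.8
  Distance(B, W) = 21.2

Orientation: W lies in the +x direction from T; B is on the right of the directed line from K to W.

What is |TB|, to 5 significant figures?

34.035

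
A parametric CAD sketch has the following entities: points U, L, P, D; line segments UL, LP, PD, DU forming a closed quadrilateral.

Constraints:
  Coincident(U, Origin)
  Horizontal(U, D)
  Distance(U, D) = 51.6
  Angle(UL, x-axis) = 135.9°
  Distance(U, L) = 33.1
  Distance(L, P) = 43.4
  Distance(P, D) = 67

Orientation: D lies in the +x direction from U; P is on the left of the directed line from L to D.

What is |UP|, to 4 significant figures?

52.38

Checks: |LP| = 43.40 ✓; |PD| = 67.00 ✓.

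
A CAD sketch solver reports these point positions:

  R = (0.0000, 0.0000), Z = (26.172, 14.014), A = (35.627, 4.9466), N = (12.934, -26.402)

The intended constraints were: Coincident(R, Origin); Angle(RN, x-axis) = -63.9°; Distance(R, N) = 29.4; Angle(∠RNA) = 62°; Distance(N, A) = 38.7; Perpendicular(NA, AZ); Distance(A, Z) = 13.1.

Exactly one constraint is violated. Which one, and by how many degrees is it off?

Perpendicular(NA, AZ) — off by 7.90°.

R = (0.00, 0.00) ✓; RN at -63.90° ✓; |RN| = 29.40 ✓; ∠RNA = 62.00° ✓; |NA| = 38.70 ✓; ∠(NA, AZ) = 82.10° ✗; |AZ| = 13.10 ✓.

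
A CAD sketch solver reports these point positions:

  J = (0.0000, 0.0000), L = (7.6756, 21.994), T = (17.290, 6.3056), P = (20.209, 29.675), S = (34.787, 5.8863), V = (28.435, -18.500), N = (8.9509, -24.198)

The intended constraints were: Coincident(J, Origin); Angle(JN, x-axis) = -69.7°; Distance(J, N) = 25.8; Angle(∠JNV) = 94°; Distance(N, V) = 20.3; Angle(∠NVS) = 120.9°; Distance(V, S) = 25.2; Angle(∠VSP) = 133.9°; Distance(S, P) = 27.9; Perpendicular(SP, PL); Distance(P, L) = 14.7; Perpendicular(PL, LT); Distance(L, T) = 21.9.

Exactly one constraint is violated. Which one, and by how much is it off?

Distance(L, T) = 21.9 — off by 3.50.

J = (0.00, 0.00) ✓; JN at -69.70° ✓; |JN| = 25.80 ✓; ∠JNV = 94.00° ✓; |NV| = 20.30 ✓; ∠NVS = 120.9° ✓; |VS| = 25.20 ✓; ∠VSP = 133.9° ✓; |SP| = 27.90 ✓; ∠(SP, PL) = 90.00° ✓; |PL| = 14.70 ✓; ∠(PL, LT) = 90.00° ✓; |LT| = 18.40 ✗.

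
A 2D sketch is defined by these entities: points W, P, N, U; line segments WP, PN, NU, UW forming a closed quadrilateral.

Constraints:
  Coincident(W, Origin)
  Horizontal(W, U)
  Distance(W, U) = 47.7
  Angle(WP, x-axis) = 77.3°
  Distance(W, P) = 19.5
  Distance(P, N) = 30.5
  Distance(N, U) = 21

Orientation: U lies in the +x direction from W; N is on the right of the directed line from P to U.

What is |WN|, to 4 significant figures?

26.81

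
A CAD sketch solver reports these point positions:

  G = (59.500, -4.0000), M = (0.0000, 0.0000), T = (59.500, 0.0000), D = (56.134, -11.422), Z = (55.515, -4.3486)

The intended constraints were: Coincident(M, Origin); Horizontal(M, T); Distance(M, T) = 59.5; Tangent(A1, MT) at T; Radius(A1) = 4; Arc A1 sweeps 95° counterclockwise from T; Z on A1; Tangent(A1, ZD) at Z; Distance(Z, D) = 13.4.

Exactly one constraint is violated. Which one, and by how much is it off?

Distance(Z, D) = 13.4 — off by 6.30.

M = (0.00, 0.00) ✓; M.y = 0.00, T.y = 0.00 ✓; |MT| = 59.50 ✓; ∠(GT, TM) = 90.00° ✓; |GT| = 4.000 ✓; bearing(G→Z) − bearing(G→T) = 95.00° ✓; |GZ| = 4.000 ✓; ∠(GZ, ZD) = 90.00° ✓; |ZD| = 7.100 ✗.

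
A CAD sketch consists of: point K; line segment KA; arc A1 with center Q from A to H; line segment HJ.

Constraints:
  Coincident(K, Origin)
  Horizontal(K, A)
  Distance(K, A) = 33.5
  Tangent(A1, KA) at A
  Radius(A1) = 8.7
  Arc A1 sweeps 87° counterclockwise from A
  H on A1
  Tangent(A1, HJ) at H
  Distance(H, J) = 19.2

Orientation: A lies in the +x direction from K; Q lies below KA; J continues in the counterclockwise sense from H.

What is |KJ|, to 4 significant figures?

36.31

On A1, A sits at bearing 90° from Q; an 87° counterclockwise sweep puts H at bearing 177°, so H = Q + 8.7·(cos 177°, sin 177°) = (24.81, -8.245). Since A1 is tangent to HJ there, QH ⟂ HJ, so HJ runs along (−sin 177°, cos 177°); with |HJ| = 19.2, J = (23.81, -27.42). Then |KJ| = |J − K| = 36.31.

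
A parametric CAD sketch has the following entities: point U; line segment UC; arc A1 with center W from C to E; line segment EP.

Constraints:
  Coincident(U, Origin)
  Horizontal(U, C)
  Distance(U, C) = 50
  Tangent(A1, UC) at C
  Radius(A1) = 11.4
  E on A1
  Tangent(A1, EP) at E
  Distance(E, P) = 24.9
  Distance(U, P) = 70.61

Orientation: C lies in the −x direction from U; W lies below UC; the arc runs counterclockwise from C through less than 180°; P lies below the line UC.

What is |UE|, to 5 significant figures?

62.534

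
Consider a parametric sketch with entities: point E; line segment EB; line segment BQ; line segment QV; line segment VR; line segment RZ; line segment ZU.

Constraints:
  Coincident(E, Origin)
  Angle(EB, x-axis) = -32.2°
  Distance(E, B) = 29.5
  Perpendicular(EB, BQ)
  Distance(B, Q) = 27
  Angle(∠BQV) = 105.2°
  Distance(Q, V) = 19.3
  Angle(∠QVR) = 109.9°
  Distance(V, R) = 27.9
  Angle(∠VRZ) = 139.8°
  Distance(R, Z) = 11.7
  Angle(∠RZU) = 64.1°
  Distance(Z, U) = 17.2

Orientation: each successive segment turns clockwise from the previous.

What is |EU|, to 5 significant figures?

12.416

E is at the origin; EB runs at -32.2° with length 29.5, so B = (24.963, -15.720). EB ⟂ BQ, so BQ runs at -122.20°; with |BQ| = 27.0, Q = (10.575, -38.567). ∠BQV = 105.2° gives QV at 163.00° from the x-axis; with |QV| = 19.3, V = (-7.8816, -32.924). ∠QVR = 109.9° gives VR at 92.900° from the x-axis; with |VR| = 27.9, R = (-9.2932, -5.0600). ∠VRZ = 139.8° gives RZ at 52.700° from the x-axis; with |RZ| = 11.7, Z = (-2.2031, 4.2470). ∠RZU = 64.1° gives ZU at -63.200° from the x-axis; with |ZU| = 17.2, U = (5.5520, -11.105). Then |EU| = |U − E| = 12.416.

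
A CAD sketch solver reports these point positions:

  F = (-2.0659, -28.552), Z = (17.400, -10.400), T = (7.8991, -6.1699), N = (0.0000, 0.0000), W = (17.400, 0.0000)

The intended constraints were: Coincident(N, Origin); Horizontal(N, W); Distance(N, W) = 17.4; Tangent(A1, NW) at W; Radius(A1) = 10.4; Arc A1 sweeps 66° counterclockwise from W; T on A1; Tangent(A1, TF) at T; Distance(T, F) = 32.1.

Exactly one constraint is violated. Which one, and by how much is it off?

Distance(T, F) = 32.1 — off by 7.60.

N = (0.00, 0.00) ✓; N.y = 0.00, W.y = 0.00 ✓; |NW| = 17.40 ✓; ∠(ZW, WN) = 90.00° ✓; |ZW| = 10.40 ✓; bearing(Z→T) − bearing(Z→W) = 66.00° ✓; |ZT| = 10.40 ✓; ∠(ZT, TF) = 90.00° ✓; |TF| = 24.50 ✗.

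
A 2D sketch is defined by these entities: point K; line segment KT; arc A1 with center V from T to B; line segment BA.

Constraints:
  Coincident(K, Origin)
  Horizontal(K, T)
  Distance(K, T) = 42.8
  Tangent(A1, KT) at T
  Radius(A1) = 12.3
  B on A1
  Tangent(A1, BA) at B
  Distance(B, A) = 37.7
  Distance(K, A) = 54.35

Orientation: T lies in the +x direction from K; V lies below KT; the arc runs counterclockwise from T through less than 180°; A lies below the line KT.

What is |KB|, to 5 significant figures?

32.408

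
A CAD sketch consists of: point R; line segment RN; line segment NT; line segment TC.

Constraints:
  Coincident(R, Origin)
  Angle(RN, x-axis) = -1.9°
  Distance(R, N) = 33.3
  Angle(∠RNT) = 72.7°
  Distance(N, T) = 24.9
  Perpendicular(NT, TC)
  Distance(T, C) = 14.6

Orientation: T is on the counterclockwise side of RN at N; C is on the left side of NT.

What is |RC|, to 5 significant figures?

22.815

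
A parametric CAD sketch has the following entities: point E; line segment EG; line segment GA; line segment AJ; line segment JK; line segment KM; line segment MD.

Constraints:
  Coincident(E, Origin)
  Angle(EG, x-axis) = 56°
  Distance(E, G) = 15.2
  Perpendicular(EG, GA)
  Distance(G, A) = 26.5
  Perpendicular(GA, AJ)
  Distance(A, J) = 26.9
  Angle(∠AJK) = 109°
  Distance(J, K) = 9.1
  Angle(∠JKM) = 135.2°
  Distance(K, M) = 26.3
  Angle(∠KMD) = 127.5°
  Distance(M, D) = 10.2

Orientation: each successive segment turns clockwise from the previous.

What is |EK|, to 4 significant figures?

23.14

E is at the origin; EG runs at 56.0° with length 15.2, so G = (8.500, 12.60). EG is perpendicular to GA, so GA runs at -34.00°; with |GA| = 26.5, A = (30.47, -2.217). GA ⟂ AJ, so AJ runs at -124.0°; with |AJ| = 26.9, J = (15.43, -24.52). ∠AJK = 109.0° gives JK at 165.0° from the x-axis; with |JK| = 9.1, K = (6.637, -22.16). Then |EK| = |K − E| = 23.14.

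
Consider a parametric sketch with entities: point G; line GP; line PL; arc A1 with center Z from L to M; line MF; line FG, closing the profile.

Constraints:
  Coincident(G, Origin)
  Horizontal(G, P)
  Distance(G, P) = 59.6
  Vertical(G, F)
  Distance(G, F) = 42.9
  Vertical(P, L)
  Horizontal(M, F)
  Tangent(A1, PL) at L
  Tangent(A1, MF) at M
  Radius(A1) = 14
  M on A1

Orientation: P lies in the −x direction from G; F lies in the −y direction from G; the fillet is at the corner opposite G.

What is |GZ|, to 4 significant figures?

53.99

G and F share the same x with |GF| = 42.9 and F on the −y side, so F = (0.000, -42.90). The virtual corner opposite G is at (-59.60, -42.90). Since A1 is tangent to PL there, ZL ⟂ PL and since A1 is tangent to MF there, ZM ⟂ MF, with radius 14.0, so the center Z sits 14.0 in from both sides at Z = (-45.60, -28.90). Then |GZ| = |Z − G| = 53.99.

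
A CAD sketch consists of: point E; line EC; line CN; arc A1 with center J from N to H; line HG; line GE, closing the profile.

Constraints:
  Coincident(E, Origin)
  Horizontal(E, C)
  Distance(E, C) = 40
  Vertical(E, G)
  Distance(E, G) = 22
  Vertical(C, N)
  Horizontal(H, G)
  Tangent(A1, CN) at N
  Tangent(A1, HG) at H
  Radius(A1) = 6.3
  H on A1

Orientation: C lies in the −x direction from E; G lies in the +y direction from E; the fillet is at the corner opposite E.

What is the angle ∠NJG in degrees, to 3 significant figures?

169°

E is at the origin; E and C share the same y with |EC| = 40.0 and C on the −x side, so C = (-40.0, 0.00). EG is vertical with |EG| = 22.0 and G on the +y side, so G = (0.00, 22.0). The virtual corner opposite E is at (-40.0, 22.0). Tangency of A1 to CN means the radius JN is perpendicular to CN and tangency of A1 to HG means the radius JH is perpendicular to HG, with radius 6.3, so the center J sits 6.3 in from both sides at J = (-33.7, 15.7). That places the tangent points at N = (-40.0, 15.7) on CN and H = (-33.7, 22.0) on HG. Then cos ∠NJG = JN·JG / (|JN||JG|), giving 169°.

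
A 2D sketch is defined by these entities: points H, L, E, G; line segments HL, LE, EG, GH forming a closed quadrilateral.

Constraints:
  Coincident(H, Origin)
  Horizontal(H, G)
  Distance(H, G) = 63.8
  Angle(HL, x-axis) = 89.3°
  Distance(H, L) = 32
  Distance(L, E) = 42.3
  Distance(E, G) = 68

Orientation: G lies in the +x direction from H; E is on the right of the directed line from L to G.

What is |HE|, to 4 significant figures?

10.70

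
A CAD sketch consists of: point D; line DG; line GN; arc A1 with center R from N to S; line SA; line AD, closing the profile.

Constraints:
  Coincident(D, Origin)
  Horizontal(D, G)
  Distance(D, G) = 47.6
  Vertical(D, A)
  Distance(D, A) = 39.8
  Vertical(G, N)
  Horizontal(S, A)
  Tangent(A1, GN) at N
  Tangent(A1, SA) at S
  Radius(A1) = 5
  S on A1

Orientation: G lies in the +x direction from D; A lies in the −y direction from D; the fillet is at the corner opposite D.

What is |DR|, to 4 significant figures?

55.01

D is at the origin; D and G share the same y with |DG| = 47.6 and G on the +x side, so G = (47.60, 0.000). DA is vertical with |DA| = 39.8 and A on the −y side, so A = (0.000, -39.80). The virtual corner opposite D is at (47.60, -39.80). A1 meets GN tangentially, so RN is at right angles to GN and the tangent condition forces RS to be normal to SA, with radius 5.0, so the center R sits 5.0 in from both sides at R = (42.60, -34.80). Then |DR| = |R − D| = 55.01.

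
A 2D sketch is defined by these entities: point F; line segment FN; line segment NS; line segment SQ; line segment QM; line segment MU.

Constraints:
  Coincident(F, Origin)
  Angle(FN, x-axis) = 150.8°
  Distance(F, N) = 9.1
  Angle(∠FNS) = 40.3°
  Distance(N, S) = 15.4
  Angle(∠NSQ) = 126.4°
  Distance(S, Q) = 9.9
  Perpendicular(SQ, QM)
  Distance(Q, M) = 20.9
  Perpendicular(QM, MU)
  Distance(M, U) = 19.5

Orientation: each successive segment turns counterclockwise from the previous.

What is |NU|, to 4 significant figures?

8.517

SQ ⟂ QM, so QM runs at 74.10°; with |QM| = 20.9, M = (12.70, 7.403). The perpendicularity gives MU at right angles to QM, so MU runs at 164.1°; with |MU| = 19.5, U = (-6.057, 12.75). Then |NU| = |U − N| = 8.517.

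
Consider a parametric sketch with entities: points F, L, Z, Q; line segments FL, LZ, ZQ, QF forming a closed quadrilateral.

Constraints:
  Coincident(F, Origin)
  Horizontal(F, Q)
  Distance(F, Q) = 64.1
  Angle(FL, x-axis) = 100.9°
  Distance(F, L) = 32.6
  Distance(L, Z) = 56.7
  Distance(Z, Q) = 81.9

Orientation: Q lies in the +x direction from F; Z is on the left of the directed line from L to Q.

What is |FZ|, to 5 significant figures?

81.026

F is at the origin; FQ is horizontal with |FQ| = 64.1 and Q in +x, so Q = (64.1, 0). FL runs at 100.9° with |FL| = 32.6, so L = (-6.1645, 32.012). Z is determined by |LZ| = 56.7 and |ZQ| = 81.9 together: it lies at the intersection of circle(L, 56.7) and circle(Q, 81.9). With |LQ| = 77.213, the foot of the radical line on LQ is 15.989 from L and the perpendicular offset is √(56.7² − 15.989²) = 54.399. Taking the left-of-LQ solution: Z = (30.939, 74.886).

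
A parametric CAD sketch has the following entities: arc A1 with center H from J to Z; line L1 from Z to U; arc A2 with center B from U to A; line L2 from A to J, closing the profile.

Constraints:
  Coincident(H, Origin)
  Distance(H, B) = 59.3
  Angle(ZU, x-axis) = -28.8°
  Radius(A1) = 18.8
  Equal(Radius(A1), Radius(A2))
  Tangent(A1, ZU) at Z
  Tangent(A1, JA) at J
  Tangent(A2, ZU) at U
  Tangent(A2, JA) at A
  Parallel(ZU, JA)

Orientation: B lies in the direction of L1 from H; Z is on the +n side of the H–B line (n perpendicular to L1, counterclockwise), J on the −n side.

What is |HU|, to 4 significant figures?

62.21

The slot axis is L1's direction at -28.8°, so u = (cos -28.8°, sin -28.8°) = (0.8763, -0.4818) and n = (−sin -28.8°, cos -28.8°) = (0.4818, 0.8763). H is at the origin and B lies 59.3 along u from H, so B = 59.3·u = (51.96, -28.57). Tangency of A1 to both parallel lines with radius 18.8 puts Z and J at H ± 18.8·n: Z = (9.057, 16.47), J = (-9.057, -16.47). Equal radii place U and A the same way about B: U = B + 18.8·n = (61.02, -12.09), A = B − 18.8·n = (42.91, -45.04). Then |HU| = |U − H| = 62.21.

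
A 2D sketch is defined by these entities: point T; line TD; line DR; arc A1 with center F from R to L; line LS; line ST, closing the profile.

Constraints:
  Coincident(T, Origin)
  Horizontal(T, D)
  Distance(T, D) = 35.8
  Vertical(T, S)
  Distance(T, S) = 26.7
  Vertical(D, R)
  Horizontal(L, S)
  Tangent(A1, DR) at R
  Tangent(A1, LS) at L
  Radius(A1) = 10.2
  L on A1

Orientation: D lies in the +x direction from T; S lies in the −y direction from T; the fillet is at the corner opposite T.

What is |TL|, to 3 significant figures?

37.0

The virtual corner opposite T is at (35.8, -26.7). Since A1 is tangent to DR there, FR ⟂ DR and A1 meets LS tangentially, so FL is at right angles to LS, with radius 10.2, so the center F sits 10.2 in from both sides at F = (25.6, -16.5). That places the tangent points at R = (35.8, -16.5) on DR and L = (25.6, -26.7) on LS. Then |TL| = |L − T| = 37.0.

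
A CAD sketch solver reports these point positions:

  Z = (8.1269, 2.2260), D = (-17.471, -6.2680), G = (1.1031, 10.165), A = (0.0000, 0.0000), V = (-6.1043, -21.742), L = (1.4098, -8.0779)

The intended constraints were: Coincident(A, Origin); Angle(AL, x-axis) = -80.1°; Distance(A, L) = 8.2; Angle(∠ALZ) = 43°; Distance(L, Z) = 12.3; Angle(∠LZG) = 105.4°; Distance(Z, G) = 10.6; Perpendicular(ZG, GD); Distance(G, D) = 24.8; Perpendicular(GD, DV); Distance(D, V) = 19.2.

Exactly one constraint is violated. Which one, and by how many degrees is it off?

Perpendicular(GD, DV) — off by 5.20°.

A = (0.00, 0.00) ✓; AL at -80.10° ✓; |AL| = 8.200 ✓; ∠ALZ = 43.00° ✓; |LZ| = 12.30 ✓; ∠LZG = 105.4° ✓; |ZG| = 10.60 ✓; ∠(ZG, GD) = 90.00° ✓; |GD| = 24.80 ✓; ∠(GD, DV) = 84.80° ✗; |DV| = 19.20 ✓.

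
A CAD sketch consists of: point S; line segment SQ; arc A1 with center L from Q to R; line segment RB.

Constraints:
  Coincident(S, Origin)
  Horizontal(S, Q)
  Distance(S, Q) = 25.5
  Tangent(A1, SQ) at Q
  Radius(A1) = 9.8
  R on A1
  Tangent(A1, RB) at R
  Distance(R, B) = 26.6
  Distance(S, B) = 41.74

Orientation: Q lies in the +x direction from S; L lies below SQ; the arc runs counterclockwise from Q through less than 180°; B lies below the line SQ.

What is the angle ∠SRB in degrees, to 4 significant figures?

131.0°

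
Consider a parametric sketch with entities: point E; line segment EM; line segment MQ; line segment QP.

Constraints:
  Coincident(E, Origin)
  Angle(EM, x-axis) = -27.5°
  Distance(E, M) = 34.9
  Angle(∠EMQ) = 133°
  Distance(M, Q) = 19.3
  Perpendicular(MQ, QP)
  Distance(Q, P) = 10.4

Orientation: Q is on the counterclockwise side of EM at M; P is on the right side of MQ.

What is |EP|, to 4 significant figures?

56.11

E is at the origin; EM runs at -27.5° with length 34.9, so M = 34.9·(cos -27.5°, sin -27.5°) = (30.96, -16.12). ∠EMQ = 133.0°, so MQ runs at -27.5° + (180° − 133.0°) = 19.50° from the x-axis; with |MQ| = 19.3, Q = M + 19.3·(cos 19.50°, sin 19.50°) = (49.15, -9.673). The perpendicularity gives QP at right angles to MQ; with |QP| = 10.4 on the right of MQ, P = Q + 10.4·(0.3338, -0.9426) = (52.62, -19.48). Then |EP| = |P − E| = 56.11.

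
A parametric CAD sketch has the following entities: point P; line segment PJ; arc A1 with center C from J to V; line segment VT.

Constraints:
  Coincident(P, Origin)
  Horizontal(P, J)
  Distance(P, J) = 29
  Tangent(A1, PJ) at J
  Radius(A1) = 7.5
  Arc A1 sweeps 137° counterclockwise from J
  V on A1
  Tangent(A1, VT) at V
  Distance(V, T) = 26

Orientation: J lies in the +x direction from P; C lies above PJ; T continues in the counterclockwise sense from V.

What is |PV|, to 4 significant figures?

36.50

Since A1 is tangent to PJ there, CJ ⟂ PJ, so C = J + (0, 7.5) = (29.00, 7.500). On A1, J sits at bearing -90° from C; a 137° counterclockwise sweep puts V at bearing 47°, so V = C + 7.5·(cos 47°, sin 47°) = (34.11, 12.99). Then |PV| = |V − P| = 36.50.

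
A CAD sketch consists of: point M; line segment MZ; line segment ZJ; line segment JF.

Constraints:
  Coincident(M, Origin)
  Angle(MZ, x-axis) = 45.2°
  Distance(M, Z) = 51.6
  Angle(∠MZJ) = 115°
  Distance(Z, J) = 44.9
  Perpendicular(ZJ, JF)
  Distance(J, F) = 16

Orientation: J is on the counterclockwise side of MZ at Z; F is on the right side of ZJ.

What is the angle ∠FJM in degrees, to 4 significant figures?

125.0°

∠MZJ = 115.0°, so ZJ runs at 45.2° + (180° − 115.0°) = 110.2° from the x-axis; with |ZJ| = 44.9, J = Z + 44.9·(cos 110.2°, sin 110.2°) = (20.86, 78.75). ZJ is perpendicular to JF; with |JF| = 16.0 on the right of ZJ, F = J + 16.0·(0.9385, 0.3453) = (35.87, 84.28). Then cos ∠FJM = JF·JM / (|JF||JM|), giving 125.0°.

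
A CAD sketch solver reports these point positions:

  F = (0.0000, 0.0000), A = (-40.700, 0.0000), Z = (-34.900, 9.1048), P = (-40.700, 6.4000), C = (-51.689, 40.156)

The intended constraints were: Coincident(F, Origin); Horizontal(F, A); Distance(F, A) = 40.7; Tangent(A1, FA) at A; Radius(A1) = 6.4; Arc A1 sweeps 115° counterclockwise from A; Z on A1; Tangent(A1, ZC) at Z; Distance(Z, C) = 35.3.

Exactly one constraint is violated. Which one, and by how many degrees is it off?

Tangent(A1, ZC) at Z — off by 3.40°.

F = (0.00, 0.00) ✓; F.y = 0.00, A.y = 0.00 ✓; |FA| = 40.70 ✓; ∠(PA, AF) = 90.00° ✓; |PA| = 6.400 ✓; bearing(P→Z) − bearing(P→A) = 115.0° ✓; |PZ| = 6.400 ✓; ∠(PZ, ZC) = 86.60° ✗; |ZC| = 35.30 ✓.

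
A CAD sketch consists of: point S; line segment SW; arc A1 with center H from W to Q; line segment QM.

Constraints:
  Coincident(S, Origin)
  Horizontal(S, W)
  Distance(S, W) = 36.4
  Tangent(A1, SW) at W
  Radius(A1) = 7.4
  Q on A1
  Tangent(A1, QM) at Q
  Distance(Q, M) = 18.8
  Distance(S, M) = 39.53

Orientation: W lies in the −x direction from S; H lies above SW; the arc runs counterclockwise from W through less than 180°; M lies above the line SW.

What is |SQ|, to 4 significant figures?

29.98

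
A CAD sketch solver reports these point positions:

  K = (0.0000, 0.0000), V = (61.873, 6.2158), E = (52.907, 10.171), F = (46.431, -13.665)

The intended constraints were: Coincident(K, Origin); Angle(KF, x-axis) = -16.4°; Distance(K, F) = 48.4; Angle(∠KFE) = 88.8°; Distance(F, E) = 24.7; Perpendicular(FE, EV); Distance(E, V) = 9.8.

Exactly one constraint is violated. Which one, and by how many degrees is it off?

Perpendicular(FE, EV) — off by 8.60°.

K = (0.00, 0.00) ✓; KF at -16.40° ✓; |KF| = 48.40 ✓; ∠KFE = 88.80° ✓; |FE| = 24.70 ✓; ∠(FE, EV) = 98.60° ✗; |EV| = 9.800 ✓.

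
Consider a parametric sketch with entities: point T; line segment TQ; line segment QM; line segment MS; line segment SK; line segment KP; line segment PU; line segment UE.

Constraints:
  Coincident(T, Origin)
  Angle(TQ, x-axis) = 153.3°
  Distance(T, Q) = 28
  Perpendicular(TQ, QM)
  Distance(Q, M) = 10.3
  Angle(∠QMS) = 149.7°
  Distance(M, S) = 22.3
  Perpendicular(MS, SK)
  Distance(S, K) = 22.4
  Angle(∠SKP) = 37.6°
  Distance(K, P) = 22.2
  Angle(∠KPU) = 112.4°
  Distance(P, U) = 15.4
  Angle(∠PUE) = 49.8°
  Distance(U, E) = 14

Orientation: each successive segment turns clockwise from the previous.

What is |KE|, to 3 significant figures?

17.8

T is at the origin; TQ runs at 153.3° with length 28.0, so Q = (-25.0, 12.6). TQ is perpendicular to QM, so QM runs at 63.3°; with |QM| = 10.3, M = (-20.4, 21.8). ∠QMS = 149.7° gives MS at 33.0° from the x-axis; with |MS| = 22.3, S = (-1.68, 33.9). The perpendicularity gives SK at right angles to MS, so SK runs at -57.0°; with |SK| = 22.4, K = (10.5, 15.1). ∠SKP = 37.6° gives KP at 161° from the x-axis; with |KP| = 22.2, P = (-10.4, 22.5). ∠KPU = 112.4° gives PU at 93.0° from the x-axis; with |PU| = 15.4, U = (-11.2, 37.9). ∠PUE = 49.8° gives UE at -37.2° from the x-axis; with |UE| = 14.0, E = (-0.0782, 29.4). Then |KE| = |E − K| = 17.8.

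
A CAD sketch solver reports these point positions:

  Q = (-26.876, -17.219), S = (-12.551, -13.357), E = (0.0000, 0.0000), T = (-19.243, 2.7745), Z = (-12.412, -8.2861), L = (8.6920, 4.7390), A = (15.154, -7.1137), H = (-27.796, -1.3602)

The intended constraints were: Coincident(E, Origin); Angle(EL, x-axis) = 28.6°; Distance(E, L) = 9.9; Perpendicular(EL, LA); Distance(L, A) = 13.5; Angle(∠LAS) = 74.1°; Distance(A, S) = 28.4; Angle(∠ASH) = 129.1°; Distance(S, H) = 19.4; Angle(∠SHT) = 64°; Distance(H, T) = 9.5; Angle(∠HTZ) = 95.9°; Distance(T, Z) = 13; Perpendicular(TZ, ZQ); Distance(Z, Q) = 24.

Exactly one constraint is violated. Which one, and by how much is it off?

Distance(Z, Q) = 24 — off by 7.00.

E = (0.00, 0.00) ✓; EL at 28.60° ✓; |EL| = 9.900 ✓; ∠(EL, LA) = 90.00° ✓; |LA| = 13.50 ✓; ∠LAS = 74.10° ✓; |AS| = 28.40 ✓; ∠ASH = 129.1° ✓; |SH| = 19.40 ✓; ∠SHT = 64.00° ✓; |HT| = 9.500 ✓; ∠HTZ = 95.90° ✓; |TZ| = 13.00 ✓; ∠(TZ, ZQ) = 90.00° ✓; |ZQ| = 17.00 ✗.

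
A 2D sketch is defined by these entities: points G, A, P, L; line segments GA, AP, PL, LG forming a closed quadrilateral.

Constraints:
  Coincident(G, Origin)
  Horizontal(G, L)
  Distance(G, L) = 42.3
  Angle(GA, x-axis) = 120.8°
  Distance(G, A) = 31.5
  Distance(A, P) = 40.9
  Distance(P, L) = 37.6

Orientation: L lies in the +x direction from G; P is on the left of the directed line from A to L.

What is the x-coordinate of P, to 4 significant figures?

24.33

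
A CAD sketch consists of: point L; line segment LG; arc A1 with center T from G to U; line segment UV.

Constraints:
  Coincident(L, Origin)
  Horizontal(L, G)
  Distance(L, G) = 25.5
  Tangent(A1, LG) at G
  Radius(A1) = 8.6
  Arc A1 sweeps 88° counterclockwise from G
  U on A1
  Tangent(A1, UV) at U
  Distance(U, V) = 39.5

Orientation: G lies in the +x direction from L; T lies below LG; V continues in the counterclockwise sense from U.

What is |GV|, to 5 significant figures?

48.806

L is at the origin; LG is horizontal with |LG| = 25.5 and G on the +x side, so G = (25.500, 0.0000). Since A1 is tangent to LG there, TG ⟂ LG, so T = G + (0, -8.6) = (25.500, -8.6000). On A1, G sits at bearing 90° from T; an 88° counterclockwise sweep puts U at bearing 178°, so U = T + 8.6·(cos 178°, sin 178°) = (16.905, -8.2999). Since A1 is tangent to UV there, TU ⟂ UV, so UV runs along (−sin 178°, cos 178°); with |UV| = 39.5, V = (15.527, -47.776). Then |GV| = |V − G| = 48.806.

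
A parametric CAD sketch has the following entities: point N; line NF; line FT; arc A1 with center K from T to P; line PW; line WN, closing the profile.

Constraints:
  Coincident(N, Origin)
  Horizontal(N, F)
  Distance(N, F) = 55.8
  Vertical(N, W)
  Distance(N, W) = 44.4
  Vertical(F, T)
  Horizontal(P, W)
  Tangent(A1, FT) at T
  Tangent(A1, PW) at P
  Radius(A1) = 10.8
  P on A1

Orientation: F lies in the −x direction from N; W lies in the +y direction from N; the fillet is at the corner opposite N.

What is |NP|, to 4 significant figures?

63.22

N is at the origin; N and F share the same y with |NF| = 55.8 and F on the −x side, so F = (-55.80, 0.000). NW is vertical with |NW| = 44.4 and W on the +y side, so W = (0.000, 44.40). The virtual corner opposite N is at (-55.80, 44.40). Since A1 is tangent to FT there, KT ⟂ FT and since A1 is tangent to PW there, KP ⟂ PW, with radius 10.8, so the center K sits 10.8 in from both sides at K = (-45.00, 33.60). That places the tangent points at T = (-55.80, 33.60) on FT and P = (-45.00, 44.40) on PW. Then |NP| = |P − N| = 63.22.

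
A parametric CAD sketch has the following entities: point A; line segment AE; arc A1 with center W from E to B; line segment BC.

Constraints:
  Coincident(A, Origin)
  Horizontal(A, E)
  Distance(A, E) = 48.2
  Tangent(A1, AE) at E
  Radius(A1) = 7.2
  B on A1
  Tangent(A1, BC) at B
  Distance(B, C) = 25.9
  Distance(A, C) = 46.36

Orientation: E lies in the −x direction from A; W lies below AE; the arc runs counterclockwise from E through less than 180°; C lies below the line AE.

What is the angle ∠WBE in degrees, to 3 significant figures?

22.4°

A is at the origin; AE is horizontal with |AE| = 48.2 and E on the −x side, so E = (-48.2, 0.00). A1 meets AE tangentially, so WE is at right angles to AE, so W = E + (0, -7.2) = (-48.2, -7.20). Since WB ⟂ BC (tangency), |WC| = √(7.2² + 25.9²) = 26.9 regardless of where B sits on A1. So C lies on both circle(A, 46.36) and circle(W, 26.9); the below-AE intersection is C = (-34.9, -30.5). B is the foot of the tangent from C: B = (-53.3, -12.3).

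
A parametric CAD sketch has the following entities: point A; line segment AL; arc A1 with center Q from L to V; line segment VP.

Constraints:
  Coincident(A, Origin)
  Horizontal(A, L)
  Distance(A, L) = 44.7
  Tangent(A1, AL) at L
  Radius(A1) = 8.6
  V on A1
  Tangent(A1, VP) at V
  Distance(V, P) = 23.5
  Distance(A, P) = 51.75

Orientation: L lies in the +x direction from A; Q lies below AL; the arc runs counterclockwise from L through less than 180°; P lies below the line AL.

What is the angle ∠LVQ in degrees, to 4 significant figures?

40.65°

Checks: |QV| = 8.600 ✓; ∠(QV, VP) = 90.00° ✓; |VP| = 23.50 ✓; |AP| = 51.75 ✓.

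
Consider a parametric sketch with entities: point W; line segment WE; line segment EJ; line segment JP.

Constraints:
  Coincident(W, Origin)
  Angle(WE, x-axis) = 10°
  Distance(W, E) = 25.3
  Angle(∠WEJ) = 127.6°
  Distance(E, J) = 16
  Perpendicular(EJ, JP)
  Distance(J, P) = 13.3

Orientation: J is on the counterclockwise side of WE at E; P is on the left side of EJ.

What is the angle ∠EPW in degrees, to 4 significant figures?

51.84°

∠WEJ = 127.6°, so EJ runs at 10.0° + (180° − 127.6°) = 62.40° from the x-axis; with |EJ| = 16.0, J = E + 16.0·(cos 62.40°, sin 62.40°) = (32.33, 18.57). EJ ⟂ JP; with |JP| = 13.3 on the left of EJ, P = J + 13.3·(-0.8862, 0.4633) = (20.54, 24.73). Then cos ∠EPW = PE·PW / (|PE||PW|), giving 51.84°.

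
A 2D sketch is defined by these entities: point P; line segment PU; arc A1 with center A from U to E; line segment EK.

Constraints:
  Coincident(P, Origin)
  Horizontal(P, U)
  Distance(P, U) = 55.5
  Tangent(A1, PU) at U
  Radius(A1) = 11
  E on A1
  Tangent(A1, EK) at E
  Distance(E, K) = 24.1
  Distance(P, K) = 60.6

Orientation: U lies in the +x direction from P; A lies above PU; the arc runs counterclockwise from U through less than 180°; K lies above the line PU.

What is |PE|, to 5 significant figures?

66.419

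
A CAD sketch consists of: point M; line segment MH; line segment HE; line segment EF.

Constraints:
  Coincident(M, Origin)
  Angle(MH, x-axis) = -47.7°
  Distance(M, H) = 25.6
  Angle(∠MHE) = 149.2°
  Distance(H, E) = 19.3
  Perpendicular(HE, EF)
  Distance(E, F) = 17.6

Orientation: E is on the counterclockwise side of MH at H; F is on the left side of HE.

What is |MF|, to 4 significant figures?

41.53

M is at the origin; MH runs at -47.7° with length 25.6, so H = 25.6·(cos -47.7°, sin -47.7°) = (17.23, -18.93). ∠MHE = 149.2°, so HE runs at -47.7° + (180° − 149.2°) = -16.90° from the x-axis; with |HE| = 19.3, E = H + 19.3·(cos -16.90°, sin -16.90°) = (35.70, -24.55). HE is perpendicular to EF; with |EF| = 17.6 on the left of HE, F = E + 17.6·(0.2907, 0.9568) = (40.81, -7.705). Then |MF| = |F − M| = 41.53.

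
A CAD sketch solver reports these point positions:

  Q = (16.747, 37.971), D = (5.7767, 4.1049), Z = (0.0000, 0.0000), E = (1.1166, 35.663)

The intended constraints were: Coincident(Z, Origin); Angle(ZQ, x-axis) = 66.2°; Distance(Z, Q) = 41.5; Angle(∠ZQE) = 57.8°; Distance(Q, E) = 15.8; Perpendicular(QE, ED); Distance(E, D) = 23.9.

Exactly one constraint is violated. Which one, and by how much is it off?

Distance(E, D) = 23.9 — off by 8.00.

Z = (0.00, 0.00) ✓; ZQ at 66.20° ✓; |ZQ| = 41.50 ✓; ∠ZQE = 57.80° ✓; |QE| = 15.80 ✓; ∠(QE, ED) = 90.00° ✓; |ED| = 31.90 ✗.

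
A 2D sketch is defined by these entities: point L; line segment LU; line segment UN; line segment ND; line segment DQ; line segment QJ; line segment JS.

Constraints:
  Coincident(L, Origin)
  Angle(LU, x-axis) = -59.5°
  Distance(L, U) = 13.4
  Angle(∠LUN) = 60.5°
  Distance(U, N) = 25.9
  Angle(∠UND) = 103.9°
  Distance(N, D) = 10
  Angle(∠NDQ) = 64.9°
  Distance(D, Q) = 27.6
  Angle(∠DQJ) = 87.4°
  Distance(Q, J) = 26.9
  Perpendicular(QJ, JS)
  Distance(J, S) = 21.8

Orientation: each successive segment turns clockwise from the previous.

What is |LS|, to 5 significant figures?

35.932

L is at the origin; LU runs at -59.5° with length 13.4, so U = (6.8010, -11.546). ∠LUN = 60.5° gives UN at -179.00° from the x-axis; with |UN| = 25.9, N = (-19.095, -11.998). ∠UND = 103.9° gives ND at 104.90° from the x-axis; with |ND| = 10.0, D = (-21.666, -2.3341). ∠NDQ = 64.9° gives DQ at -10.200° from the x-axis; with |DQ| = 27.6, Q = (5.4974, -7.2216). ∠DQJ = 87.4° gives QJ at -102.80° from the x-axis; with |QJ| = 26.9, J = (-0.46222, -33.453). QJ ⟂ JS, so JS runs at 167.20°; with |JS| = 21.8, S = (-21.720, -28.623). Then |LS| = |S − L| = 35.932.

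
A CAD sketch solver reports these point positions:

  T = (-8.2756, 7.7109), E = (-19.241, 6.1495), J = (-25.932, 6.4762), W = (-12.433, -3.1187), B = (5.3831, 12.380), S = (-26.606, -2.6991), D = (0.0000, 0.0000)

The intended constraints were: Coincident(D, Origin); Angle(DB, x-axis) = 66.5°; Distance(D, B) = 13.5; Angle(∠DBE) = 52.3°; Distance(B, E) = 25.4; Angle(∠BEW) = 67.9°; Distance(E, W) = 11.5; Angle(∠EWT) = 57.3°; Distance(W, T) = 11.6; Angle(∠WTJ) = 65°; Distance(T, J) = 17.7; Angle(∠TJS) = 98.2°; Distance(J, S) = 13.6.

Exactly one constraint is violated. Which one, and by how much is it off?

Distance(J, S) = 13.6 — off by 4.40.

D = (0.00, 0.00) ✓; DB at 66.50° ✓; |DB| = 13.50 ✓; ∠DBE = 52.30° ✓; |BE| = 25.40 ✓; ∠BEW = 67.90° ✓; |EW| = 11.50 ✓; ∠EWT = 57.30° ✓; |WT| = 11.60 ✓; ∠WTJ = 65.00° ✓; |TJ| = 17.70 ✓; ∠TJS = 98.20° ✓; |JS| = 9.200 ✗.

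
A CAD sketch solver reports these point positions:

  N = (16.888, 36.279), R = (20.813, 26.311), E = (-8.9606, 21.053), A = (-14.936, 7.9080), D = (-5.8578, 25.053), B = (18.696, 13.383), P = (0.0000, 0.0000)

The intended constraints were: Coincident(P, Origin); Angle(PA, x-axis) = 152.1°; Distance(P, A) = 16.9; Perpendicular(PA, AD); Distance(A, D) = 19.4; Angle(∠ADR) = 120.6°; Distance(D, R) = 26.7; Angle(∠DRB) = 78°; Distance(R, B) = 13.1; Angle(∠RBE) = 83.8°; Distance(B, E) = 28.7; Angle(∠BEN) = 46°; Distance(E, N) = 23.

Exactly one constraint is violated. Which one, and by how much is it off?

Distance(E, N) = 23 — off by 7.00.

P = (0.00, 0.00) ✓; PA at 152.1° ✓; |PA| = 16.90 ✓; ∠(PA, AD) = 90.00° ✓; |AD| = 19.40 ✓; ∠ADR = 120.6° ✓; |DR| = 26.70 ✓; ∠DRB = 78.00° ✓; |RB| = 13.10 ✓; ∠RBE = 83.80° ✓; |BE| = 28.70 ✓; ∠BEN = 46.00° ✓; |EN| = 30.00 ✗.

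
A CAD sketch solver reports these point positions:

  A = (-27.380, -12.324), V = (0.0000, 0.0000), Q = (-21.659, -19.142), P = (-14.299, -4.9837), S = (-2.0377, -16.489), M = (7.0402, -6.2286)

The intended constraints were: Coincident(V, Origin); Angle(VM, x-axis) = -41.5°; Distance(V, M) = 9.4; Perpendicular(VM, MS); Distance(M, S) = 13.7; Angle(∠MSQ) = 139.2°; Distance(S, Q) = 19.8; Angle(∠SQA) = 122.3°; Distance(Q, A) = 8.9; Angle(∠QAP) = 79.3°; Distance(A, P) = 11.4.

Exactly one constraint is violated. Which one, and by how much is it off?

Distance(A, P) = 11.4 — off by 3.60.

V = (0.00, 0.00) ✓; VM at -41.50° ✓; |VM| = 9.400 ✓; ∠(VM, MS) = 90.00° ✓; |MS| = 13.70 ✓; ∠MSQ = 139.2° ✓; |SQ| = 19.80 ✓; ∠SQA = 122.3° ✓; |QA| = 8.900 ✓; ∠QAP = 79.30° ✓; |AP| = 15.00 ✗.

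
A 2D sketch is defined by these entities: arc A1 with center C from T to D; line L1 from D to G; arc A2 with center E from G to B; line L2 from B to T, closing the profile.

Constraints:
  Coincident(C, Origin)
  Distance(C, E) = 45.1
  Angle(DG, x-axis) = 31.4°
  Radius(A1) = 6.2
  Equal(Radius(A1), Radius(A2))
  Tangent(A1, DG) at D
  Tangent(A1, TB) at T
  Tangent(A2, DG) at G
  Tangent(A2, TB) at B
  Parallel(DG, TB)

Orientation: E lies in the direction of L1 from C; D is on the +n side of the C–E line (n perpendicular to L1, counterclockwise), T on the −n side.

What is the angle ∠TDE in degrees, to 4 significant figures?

82.17°

The slot axis is L1's direction at 31.4°, so u = (cos 31.4°, sin 31.4°) = (0.8536, 0.5210) and n = (−sin 31.4°, cos 31.4°) = (-0.5210, 0.8536). C is at the origin and E lies 45.1 along u from C, so E = 45.1·u = (38.50, 23.50). Tangency of A1 to both parallel lines with radius 6.2 puts D and T at C ± 6.2·n: D = (-3.230, 5.292), T = (3.230, -5.292). Then cos ∠TDE = DT·DE / (|DT||DE|), giving 82.17°.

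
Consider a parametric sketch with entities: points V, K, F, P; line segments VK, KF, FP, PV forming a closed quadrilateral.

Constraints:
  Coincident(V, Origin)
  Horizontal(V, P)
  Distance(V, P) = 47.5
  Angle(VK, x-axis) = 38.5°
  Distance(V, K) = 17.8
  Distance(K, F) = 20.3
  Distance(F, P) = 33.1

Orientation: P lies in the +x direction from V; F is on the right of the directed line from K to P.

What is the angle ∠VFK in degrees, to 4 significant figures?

54.80°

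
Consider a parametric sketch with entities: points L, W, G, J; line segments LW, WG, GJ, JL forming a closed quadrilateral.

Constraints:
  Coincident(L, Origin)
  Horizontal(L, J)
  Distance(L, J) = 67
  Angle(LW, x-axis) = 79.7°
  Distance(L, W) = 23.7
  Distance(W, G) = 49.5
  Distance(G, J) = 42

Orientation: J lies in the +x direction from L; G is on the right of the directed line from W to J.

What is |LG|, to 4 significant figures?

35.29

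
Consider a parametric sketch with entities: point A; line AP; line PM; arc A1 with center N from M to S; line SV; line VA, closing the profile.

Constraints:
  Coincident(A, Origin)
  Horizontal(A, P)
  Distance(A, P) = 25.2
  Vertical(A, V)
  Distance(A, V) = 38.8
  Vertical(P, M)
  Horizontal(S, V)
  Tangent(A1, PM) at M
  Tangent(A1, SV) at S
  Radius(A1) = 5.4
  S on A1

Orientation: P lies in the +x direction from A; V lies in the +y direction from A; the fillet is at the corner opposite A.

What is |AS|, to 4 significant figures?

43.56

A is at the origin; A and P share the same y with |AP| = 25.2 and P on the +x side, so P = (25.20, 0.000). A and V share the same x with |AV| = 38.8 and V on the +y side, so V = (0.000, 38.80). The virtual corner opposite A is at (25.20, 38.80). Tangency of A1 to PM means the radius NM is perpendicular to PM and since A1 is tangent to SV there, NS ⟂ SV, with radius 5.4, so the center N sits 5.4 in from both sides at N = (19.80, 33.40). That places the tangent points at M = (25.20, 33.40) on PM and S = (19.80, 38.80) on SV. Then |AS| = |S − A| = 43.56.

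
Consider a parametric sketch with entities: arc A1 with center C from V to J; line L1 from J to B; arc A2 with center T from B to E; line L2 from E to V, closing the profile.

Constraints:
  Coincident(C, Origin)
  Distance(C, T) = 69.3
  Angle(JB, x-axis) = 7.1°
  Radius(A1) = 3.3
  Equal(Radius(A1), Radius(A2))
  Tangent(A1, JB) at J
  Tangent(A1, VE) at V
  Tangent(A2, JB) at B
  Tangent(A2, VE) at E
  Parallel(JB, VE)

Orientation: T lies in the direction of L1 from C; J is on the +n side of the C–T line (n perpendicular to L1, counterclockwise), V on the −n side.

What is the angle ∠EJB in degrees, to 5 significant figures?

5.4403°

The slot axis is L1's direction at 7.1°, so u = (cos 7.1°, sin 7.1°) = (0.99233, 0.12360) and n = (−sin 7.1°, cos 7.1°) = (-0.12360, 0.99233). C is at the origin and T lies 69.3 along u from C, so T = 69.3·u = (68.769, 8.5656). Tangency of A1 to both parallel lines with radius 3.3 puts J and V at C ± 3.3·n: J = (-0.40788, 3.2747), V = (0.40788, -3.2747). Equal radii place B and E the same way about T: B = T + 3.3·n = (68.361, 11.840), E = T − 3.3·n = (69.176, 5.2909). Then cos ∠EJB = JE·JB / (|JE||JB|), giving 5.4403°.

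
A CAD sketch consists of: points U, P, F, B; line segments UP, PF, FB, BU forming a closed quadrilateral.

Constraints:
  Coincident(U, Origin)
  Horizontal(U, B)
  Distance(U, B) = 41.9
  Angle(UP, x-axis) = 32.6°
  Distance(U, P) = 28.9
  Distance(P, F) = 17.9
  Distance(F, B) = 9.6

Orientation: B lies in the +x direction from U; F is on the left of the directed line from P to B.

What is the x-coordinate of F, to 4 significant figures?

41.21

U is at the origin; UB is horizontal with |UB| = 41.9 and B in +x, so B = (41.9, 0). UP runs at 32.6° with |UP| = 28.9, so P = (24.35, 15.57). F is determined by |PF| = 17.9 and |FB| = 9.6 together: it lies at the intersection of circle(P, 17.9) and circle(B, 9.6). With |PB| = 23.46, the foot of the radical line on PB is 16.60 from P and the perpendicular offset is √(17.9² − 16.60²) = 6.707. Taking the left-of-PB solution: F = (41.21, 9.575).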